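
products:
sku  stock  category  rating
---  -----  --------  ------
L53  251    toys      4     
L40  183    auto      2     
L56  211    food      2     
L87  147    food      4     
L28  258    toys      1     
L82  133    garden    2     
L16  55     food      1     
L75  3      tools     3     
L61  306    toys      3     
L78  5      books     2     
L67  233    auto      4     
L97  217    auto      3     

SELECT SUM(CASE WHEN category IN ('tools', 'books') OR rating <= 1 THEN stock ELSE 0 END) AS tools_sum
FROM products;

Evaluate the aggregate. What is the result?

sku=L53: ✗
sku=L40: ✗
sku=L56: ✗
sku=L87: ✗
sku=L28: ✓ → 258
sku=L82: ✗
sku=L16: ✓ → 55
sku=L75: ✓ → 3
sku=L61: ✗
sku=L78: ✓ → 5
sku=L67: ✗
sku=L97: ✗
tools_sum = 258 + 55 + 3 + 5 = 321

321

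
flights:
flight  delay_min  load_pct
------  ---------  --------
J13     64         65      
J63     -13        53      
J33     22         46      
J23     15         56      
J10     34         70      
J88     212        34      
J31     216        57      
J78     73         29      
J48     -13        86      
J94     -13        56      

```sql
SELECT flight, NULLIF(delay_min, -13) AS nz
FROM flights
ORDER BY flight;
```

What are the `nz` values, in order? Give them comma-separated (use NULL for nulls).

34, 64, 15, 216, 22, NULL, NULL, 73, 212, NULL

flight=J10: delay_min=34 vs -13: differ → 34
flight=J13: delay_min=64 vs -13: differ → 64
flight=J23: delay_min=15 vs -13: differ → 15
flight=J31: delay_min=216 vs -13: differ → 216
flight=J33: delay_min=22 vs -13: differ → 22
flight=J48: delay_min=-13 vs -13: equal → NULL
flight=J63: delay_min=-13 vs -13: equal → NULL
flight=J78: delay_min=73 vs -13: differ → 73
flight=J88: delay_min=212 vs -13: differ → 212
flight=J94: delay_min=-13 vs -13: equal → NULL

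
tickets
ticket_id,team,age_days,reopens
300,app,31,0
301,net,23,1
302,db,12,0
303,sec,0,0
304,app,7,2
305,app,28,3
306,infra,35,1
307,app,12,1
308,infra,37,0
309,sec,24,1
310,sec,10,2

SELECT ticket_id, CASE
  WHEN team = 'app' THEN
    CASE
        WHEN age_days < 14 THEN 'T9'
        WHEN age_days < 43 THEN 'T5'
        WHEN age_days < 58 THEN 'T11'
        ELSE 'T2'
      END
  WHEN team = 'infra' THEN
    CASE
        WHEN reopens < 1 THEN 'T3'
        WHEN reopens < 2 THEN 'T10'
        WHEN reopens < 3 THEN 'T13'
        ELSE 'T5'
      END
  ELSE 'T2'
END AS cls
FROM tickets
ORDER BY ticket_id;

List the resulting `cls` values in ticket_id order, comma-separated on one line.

T5, T2, T2, T2, T9, T5, T10, T9, T3, T2, T2

ticket_id=300: team='app' → inner[age_days < 43] → T5
ticket_id=301: team='net' → outer ELSE → T2
ticket_id=302: team='db' → outer ELSE → T2
ticket_id=303: team='sec' → outer ELSE → T2
ticket_id=304: team='app' → inner[age_days < 14] → T9
ticket_id=305: team='app' → inner[age_days < 43] → T5
ticket_id=306: team='infra' → inner[reopens < 2] → T10
ticket_id=307: team='app' → inner[age_days < 14] → T9
ticket_id=308: team='infra' → inner[reopens < 1] → T3
ticket_id=309: team='sec' → outer ELSE → T2
ticket_id=310: team='sec' → outer ELSE → T2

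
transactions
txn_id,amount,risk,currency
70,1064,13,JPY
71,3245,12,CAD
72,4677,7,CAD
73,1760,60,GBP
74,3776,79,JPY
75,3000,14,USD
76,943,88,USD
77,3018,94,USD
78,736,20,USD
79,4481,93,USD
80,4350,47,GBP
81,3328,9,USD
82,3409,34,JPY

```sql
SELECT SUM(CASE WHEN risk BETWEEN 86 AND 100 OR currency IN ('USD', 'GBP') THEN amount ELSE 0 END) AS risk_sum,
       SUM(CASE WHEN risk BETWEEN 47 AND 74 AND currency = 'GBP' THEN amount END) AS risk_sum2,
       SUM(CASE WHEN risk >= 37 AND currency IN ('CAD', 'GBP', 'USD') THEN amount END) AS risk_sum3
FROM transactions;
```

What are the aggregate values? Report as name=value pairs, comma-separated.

[risk_sum: risk BETWEEN 86 AND 100 OR currency IN ('USD', 'GBP')]
txn_id=70: ✗
txn_id=71: ✗
txn_id=72: ✗
txn_id=73: ✓ → 1760
txn_id=74: ✗
txn_id=75: ✓ → 3000
txn_id=76: ✓ → 943
txn_id=77: ✓ → 3018
txn_id=78: ✓ → 736
txn_id=79: ✓ → 4481
txn_id=80: ✓ → 4350
txn_id=81: ✓ → 3328
txn_id=82: ✗
risk_sum = 1760 + 3000 + 943 + 3018 + 736 + 4481 + 4350 + 3328 = 21616
—
[risk_sum2: risk BETWEEN 47 AND 74 AND currency = 'GBP']
txn_id=70: ✗
txn_id=71: ✗
txn_id=72: ✗
txn_id=73: ✓ → 1760
txn_id=74: ✗
txn_id=75: ✗
txn_id=76: ✗
txn_id=77: ✗
txn_id=78: ✗
txn_id=79: ✗
txn_id=80: ✓ → 4350
txn_id=81: ✗
txn_id=82: ✗
risk_sum2 = 1760 + 4350 = 6110
—
[risk_sum3: risk >= 37 AND currency IN ('CAD', 'GBP', 'USD')]
txn_id=70: ✗
txn_id=71: ✗
txn_id=72: ✗
txn_id=73: ✓ → 1760
txn_id=74: ✗
txn_id=75: ✗
txn_id=76: ✓ → 943
txn_id=77: ✓ → 3018
txn_id=78: ✗
txn_id=79: ✓ → 4481
txn_id=80: ✓ → 4350
txn_id=81: ✗
txn_id=82: ✗
risk_sum3 = 1760 + 943 + 3018 + 4481 + 4350 = 14552

risk_sum=21616, risk_sum2=6110, risk_sum3=14552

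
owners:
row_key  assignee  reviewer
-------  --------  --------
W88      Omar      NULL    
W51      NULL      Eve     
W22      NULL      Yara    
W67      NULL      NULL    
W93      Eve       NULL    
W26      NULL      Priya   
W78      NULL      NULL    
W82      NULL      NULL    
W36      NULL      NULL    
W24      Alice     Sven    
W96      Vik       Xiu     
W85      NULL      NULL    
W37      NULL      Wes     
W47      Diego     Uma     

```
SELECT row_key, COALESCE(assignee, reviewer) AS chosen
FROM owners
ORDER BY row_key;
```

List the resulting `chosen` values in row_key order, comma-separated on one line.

row_key=W22: assignee=NULL, reviewer=Yara → Yara
row_key=W24: assignee=Alice → Alice
row_key=W26: assignee=NULL, reviewer=Priya → Priya
row_key=W36: assignee=NULL, reviewer=NULL (all NULL) → NULL
row_key=W37: assignee=NULL, reviewer=Wes → Wes
row_key=W47: assignee=Diego → Diego
row_key=W51: assignee=NULL, reviewer=Eve → Eve
row_key=W67: assignee=NULL, reviewer=NULL (all NULL) → NULL
row_key=W78: assignee=NULL, reviewer=NULL (all NULL) → NULL
row_key=W82: assignee=NULL, reviewer=NULL (all NULL) → NULL
row_key=W85: assignee=NULL, reviewer=NULL (all NULL) → NULL
row_key=W88: assignee=Omar → Omar
row_key=W93: assignee=Eve → Eve
row_key=W96: assignee=Vik → Vik

Yara, Alice, Priya, NULL, Wes, Diego, Eve, NULL, NULL, NULL, NULL, Omar, Eve, Vik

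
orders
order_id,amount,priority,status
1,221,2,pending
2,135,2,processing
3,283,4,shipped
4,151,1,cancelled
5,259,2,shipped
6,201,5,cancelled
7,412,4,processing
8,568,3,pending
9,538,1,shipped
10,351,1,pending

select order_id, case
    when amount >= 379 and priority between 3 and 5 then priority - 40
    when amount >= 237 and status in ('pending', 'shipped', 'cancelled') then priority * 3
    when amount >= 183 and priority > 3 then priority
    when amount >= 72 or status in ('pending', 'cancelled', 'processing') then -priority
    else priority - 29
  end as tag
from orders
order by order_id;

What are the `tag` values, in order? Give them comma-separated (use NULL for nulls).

order_id=1: amount >= 72 or status in ('pending', 'cancelled', 'processing') → -2
order_id=2: amount >= 72 or status in ('pending', 'cancelled', 'processing') → -2
order_id=3: amount >= 237 and status in ('pending', 'shipped', 'cancelled') → 12
order_id=4: amount >= 72 or status in ('pending', 'cancelled', 'processing') → -1
order_id=5: amount >= 237 and status in ('pending', 'shipped', 'cancelled') → 6
order_id=6: amount >= 183 and priority > 3 → 5
order_id=7: amount >= 379 and priority between 3 and 5 → -36
order_id=8: amount >= 379 and priority between 3 and 5 → -37
order_id=9: amount >= 237 and status in ('pending', 'shipped', 'cancelled') → 3
order_id=10: amount >= 237 and status in ('pending', 'shipped', 'cancelled') → 3

-2, -2, 12, -1, 6, 5, -36, -37, 3, 3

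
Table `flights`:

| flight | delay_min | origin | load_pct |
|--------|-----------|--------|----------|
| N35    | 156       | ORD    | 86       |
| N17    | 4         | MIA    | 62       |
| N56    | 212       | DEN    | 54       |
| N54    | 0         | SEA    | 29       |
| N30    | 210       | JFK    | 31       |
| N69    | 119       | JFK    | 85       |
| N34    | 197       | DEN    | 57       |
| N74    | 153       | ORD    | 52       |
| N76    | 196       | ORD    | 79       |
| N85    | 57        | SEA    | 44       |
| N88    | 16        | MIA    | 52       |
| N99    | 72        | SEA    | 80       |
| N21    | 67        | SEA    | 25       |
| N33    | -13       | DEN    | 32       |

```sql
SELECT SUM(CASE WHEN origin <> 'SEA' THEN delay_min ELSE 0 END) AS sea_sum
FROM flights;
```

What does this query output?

flight=N35: ✓ → 156
flight=N17: ✓ → 4
flight=N56: ✓ → 212
flight=N54: ✗
flight=N30: ✓ → 210
flight=N69: ✓ → 119
flight=N34: ✓ → 197
flight=N74: ✓ → 153
flight=N76: ✓ → 196
flight=N85: ✗
flight=N88: ✓ → 16
flight=N99: ✗
flight=N21: ✗
flight=N33: ✓ → -13
sea_sum = 156 + 4 + 212 + 210 + 119 + 197 + 153 + 196 + 16 + -13 = 1250

1250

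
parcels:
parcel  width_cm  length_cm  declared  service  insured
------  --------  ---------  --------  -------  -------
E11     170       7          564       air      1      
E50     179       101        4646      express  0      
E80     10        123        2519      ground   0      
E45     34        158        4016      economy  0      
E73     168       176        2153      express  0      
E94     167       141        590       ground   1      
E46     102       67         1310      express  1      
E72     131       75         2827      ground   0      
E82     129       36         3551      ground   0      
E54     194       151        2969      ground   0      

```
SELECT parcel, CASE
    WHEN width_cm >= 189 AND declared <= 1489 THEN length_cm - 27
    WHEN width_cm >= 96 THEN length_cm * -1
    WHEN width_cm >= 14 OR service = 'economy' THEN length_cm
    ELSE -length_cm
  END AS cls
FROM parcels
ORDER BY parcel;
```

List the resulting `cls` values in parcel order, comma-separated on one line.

-7, 158, -67, -101, -151, -75, -176, -123, -36, -141

parcel=E11: width_cm >= 96 → -7
parcel=E45: width_cm >= 14 OR service = 'economy' → 158
parcel=E46: width_cm >= 96 → -67
parcel=E50: width_cm >= 96 → -101
parcel=E54: width_cm >= 96 → -151
parcel=E72: width_cm >= 96 → -75
parcel=E73: width_cm >= 96 → -176
parcel=E80: ELSE → -123
parcel=E82: width_cm >= 96 → -36
parcel=E94: width_cm >= 96 → -141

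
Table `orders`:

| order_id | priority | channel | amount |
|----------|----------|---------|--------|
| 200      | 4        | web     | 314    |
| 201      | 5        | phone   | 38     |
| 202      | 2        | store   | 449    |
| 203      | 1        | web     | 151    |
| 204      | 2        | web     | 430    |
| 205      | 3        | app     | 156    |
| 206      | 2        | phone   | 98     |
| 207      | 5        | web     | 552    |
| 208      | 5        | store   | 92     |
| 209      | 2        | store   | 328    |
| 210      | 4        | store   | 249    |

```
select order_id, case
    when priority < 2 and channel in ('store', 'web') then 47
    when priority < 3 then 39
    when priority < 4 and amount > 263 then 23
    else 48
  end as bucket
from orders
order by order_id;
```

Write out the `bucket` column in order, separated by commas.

48, 48, 39, 47, 39, 48, 39, 48, 48, 39, 48

order_id=200: ELSE → 48
order_id=201: ELSE → 48
order_id=202: priority < 3 → 39
order_id=203: priority < 2 and channel in ('store', 'web') → 47
order_id=204: priority < 3 → 39
order_id=205: ELSE → 48
order_id=206: priority < 3 → 39
order_id=207: ELSE → 48
order_id=208: ELSE → 48
order_id=209: priority < 3 → 39
order_id=210: ELSE → 48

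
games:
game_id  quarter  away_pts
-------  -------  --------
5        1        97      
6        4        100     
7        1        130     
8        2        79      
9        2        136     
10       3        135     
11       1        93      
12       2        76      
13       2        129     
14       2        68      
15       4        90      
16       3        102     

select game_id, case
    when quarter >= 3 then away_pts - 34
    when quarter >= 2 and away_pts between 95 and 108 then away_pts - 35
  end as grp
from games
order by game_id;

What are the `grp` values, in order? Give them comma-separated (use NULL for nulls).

game_id=5: (no match → NULL) → NULL
game_id=6: quarter >= 3 → 66
game_id=7: (no match → NULL) → NULL
game_id=8: (no match → NULL) → NULL
game_id=9: (no match → NULL) → NULL
game_id=10: quarter >= 3 → 101
game_id=11: (no match → NULL) → NULL
game_id=12: (no match → NULL) → NULL
game_id=13: (no match → NULL) → NULL
game_id=14: (no match → NULL) → NULL
game_id=15: quarter >= 3 → 56
game_id=16: quarter >= 3 → 68

NULL, 66, NULL, NULL, NULL, 101, NULL, NULL, NULL, NULL, 56, 68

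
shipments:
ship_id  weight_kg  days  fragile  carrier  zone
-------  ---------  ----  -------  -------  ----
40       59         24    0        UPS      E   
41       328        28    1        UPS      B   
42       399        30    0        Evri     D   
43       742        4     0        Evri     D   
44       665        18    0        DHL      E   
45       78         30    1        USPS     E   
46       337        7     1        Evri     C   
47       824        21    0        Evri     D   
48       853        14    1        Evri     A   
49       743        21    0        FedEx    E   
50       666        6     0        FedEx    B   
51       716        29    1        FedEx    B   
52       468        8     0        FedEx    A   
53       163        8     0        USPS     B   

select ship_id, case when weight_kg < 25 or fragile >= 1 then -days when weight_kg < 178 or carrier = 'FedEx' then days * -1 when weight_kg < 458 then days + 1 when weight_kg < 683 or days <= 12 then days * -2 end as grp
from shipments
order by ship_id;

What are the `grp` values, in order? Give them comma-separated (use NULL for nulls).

-24, -28, 31, -8, -36, -30, -7, NULL, -14, -21, -6, -29, -8, -8

ship_id=40: weight_kg < 178 or carrier = 'FedEx' → -24
ship_id=41: weight_kg < 25 or fragile >= 1 → -28
ship_id=42: weight_kg < 458 → 31
ship_id=43: weight_kg < 683 or days <= 12 → -8
ship_id=44: weight_kg < 683 or days <= 12 → -36
ship_id=45: weight_kg < 25 or fragile >= 1 → -30
ship_id=46: weight_kg < 25 or fragile >= 1 → -7
ship_id=47: (no match → NULL) → NULL
ship_id=48: weight_kg < 25 or fragile >= 1 → -14
ship_id=49: weight_kg < 178 or carrier = 'FedEx' → -21
ship_id=50: weight_kg < 178 or carrier = 'FedEx' → -6
ship_id=51: weight_kg < 25 or fragile >= 1 → -29
ship_id=52: weight_kg < 178 or carrier = 'FedEx' → -8
ship_id=53: weight_kg < 178 or carrier = 'FedEx' → -8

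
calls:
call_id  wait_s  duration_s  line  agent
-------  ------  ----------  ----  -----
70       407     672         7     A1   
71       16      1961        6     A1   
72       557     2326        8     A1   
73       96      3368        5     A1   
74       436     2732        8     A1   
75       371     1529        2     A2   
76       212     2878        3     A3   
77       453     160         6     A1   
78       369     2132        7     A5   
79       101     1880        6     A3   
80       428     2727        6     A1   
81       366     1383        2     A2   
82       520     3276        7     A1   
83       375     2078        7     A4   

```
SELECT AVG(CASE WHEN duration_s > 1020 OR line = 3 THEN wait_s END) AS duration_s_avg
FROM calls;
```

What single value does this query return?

call_id=70: ✗
call_id=71: ✓ → 16
call_id=72: ✓ → 557
call_id=73: ✓ → 96
call_id=74: ✓ → 436
call_id=75: ✓ → 371
call_id=76: ✓ → 212
call_id=77: ✗
call_id=78: ✓ → 369
call_id=79: ✓ → 101
call_id=80: ✓ → 428
call_id=81: ✓ → 366
call_id=82: ✓ → 520
call_id=83: ✓ → 375
duration_s_avg = (16 + 557 + 96 + 436 + 371 + 212 + 369 + 101 + 428 + 366 + 520 + 375) / 12 = 320.5833333333

320.5833333333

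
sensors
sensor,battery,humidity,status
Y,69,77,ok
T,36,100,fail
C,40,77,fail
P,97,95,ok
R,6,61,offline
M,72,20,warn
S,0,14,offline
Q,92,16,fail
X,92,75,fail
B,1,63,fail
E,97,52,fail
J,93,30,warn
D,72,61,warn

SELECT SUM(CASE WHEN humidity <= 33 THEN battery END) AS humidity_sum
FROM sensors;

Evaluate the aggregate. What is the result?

257

sensor=Y: ✗
sensor=T: ✗
sensor=C: ✗
sensor=P: ✗
sensor=R: ✗
sensor=M: ✓ → 72
sensor=S: ✓ → 0
sensor=Q: ✓ → 92
sensor=X: ✗
sensor=B: ✗
sensor=E: ✗
sensor=J: ✓ → 93
sensor=D: ✗
humidity_sum = 72 + 92 + 93 = 257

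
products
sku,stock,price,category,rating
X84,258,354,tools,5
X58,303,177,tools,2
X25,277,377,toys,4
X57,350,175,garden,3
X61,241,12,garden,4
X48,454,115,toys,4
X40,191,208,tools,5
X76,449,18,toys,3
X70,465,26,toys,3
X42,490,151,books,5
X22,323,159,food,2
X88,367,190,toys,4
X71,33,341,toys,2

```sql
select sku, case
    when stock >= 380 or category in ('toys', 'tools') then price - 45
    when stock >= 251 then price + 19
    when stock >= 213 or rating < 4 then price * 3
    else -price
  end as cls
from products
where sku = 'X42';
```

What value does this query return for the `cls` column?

sku = X42: stock=490, price=151, category=books, rating=5.
stock >= 380 or category in ('toys', 'tools') → true → 106

106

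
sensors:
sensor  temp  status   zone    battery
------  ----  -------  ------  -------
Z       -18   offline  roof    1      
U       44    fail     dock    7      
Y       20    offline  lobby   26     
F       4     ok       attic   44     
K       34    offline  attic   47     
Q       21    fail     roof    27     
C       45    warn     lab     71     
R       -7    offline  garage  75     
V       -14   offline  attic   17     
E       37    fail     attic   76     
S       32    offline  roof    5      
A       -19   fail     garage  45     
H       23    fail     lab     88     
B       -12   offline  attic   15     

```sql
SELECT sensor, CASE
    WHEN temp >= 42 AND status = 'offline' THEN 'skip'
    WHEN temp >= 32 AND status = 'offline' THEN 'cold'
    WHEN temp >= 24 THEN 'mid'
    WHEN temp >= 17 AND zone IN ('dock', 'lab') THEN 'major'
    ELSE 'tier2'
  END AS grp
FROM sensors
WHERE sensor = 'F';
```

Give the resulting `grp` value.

tier2

sensor = F: temp=4, status=ok, zone=attic, battery=44.
temp >= 42 AND status = 'offline' → false
temp >= 32 AND status = 'offline' → false
temp >= 24 → false
temp >= 17 AND zone IN ('dock', 'lab') → false
No prior WHEN matched → ELSE → tier2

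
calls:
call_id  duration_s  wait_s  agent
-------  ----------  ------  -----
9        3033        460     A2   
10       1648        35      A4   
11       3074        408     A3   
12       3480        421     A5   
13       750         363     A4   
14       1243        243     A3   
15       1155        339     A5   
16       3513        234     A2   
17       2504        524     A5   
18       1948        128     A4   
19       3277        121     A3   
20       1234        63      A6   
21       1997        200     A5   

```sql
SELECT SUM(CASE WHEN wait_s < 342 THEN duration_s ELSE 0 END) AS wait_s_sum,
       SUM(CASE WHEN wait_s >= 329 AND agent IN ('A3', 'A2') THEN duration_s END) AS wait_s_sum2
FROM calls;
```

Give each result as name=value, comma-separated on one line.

wait_s_sum=16015, wait_s_sum2=6107

[wait_s_sum: wait_s < 342]
call_id=9: ✗
call_id=10: ✓ → 1648
call_id=11: ✗
call_id=12: ✗
call_id=13: ✗
call_id=14: ✓ → 1243
call_id=15: ✓ → 1155
call_id=16: ✓ → 3513
call_id=17: ✗
call_id=18: ✓ → 1948
call_id=19: ✓ → 3277
call_id=20: ✓ → 1234
call_id=21: ✓ → 1997
wait_s_sum = 1648 + 1243 + 1155 + 3513 + 1948 + 3277 + 1234 + 1997 = 16015
—
[wait_s_sum2: wait_s >= 329 AND agent IN ('A3', 'A2')]
call_id=9: ✓ → 3033
call_id=10: ✗
call_id=11: ✓ → 3074
call_id=12: ✗
call_id=13: ✗
call_id=14: ✗
call_id=15: ✗
call_id=16: ✗
call_id=17: ✗
call_id=18: ✗
call_id=19: ✗
call_id=20: ✗
call_id=21: ✗
wait_s_sum2 = 3033 + 3074 = 6107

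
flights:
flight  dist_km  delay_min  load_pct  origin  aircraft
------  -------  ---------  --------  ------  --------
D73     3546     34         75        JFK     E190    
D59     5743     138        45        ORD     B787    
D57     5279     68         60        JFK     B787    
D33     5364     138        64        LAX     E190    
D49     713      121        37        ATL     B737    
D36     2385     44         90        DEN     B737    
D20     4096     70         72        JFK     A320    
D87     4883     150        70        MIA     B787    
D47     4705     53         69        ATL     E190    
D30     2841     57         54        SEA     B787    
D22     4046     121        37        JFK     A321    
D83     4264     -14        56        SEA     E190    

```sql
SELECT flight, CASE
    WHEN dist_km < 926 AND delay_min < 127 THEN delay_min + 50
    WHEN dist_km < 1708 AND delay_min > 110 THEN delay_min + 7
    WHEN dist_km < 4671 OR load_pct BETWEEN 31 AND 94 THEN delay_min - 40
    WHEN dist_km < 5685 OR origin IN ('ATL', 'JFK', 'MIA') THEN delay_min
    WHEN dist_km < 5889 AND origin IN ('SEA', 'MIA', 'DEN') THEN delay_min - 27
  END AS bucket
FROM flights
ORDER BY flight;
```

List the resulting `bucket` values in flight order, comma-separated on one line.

30, 81, 17, 98, 4, 13, 171, 28, 98, -6, -54, 110

flight=D20: dist_km < 4671 OR load_pct BETWEEN 31 AND 94 → 30
flight=D22: dist_km < 4671 OR load_pct BETWEEN 31 AND 94 → 81
flight=D30: dist_km < 4671 OR load_pct BETWEEN 31 AND 94 → 17
flight=D33: dist_km < 4671 OR load_pct BETWEEN 31 AND 94 → 98
flight=D36: dist_km < 4671 OR load_pct BETWEEN 31 AND 94 → 4
flight=D47: dist_km < 4671 OR load_pct BETWEEN 31 AND 94 → 13
flight=D49: dist_km < 926 AND delay_min < 127 → 171
flight=D57: dist_km < 4671 OR load_pct BETWEEN 31 AND 94 → 28
flight=D59: dist_km < 4671 OR load_pct BETWEEN 31 AND 94 → 98
flight=D73: dist_km < 4671 OR load_pct BETWEEN 31 AND 94 → -6
flight=D83: dist_km < 4671 OR load_pct BETWEEN 31 AND 94 → -54
flight=D87: dist_km < 4671 OR load_pct BETWEEN 31 AND 94 → 110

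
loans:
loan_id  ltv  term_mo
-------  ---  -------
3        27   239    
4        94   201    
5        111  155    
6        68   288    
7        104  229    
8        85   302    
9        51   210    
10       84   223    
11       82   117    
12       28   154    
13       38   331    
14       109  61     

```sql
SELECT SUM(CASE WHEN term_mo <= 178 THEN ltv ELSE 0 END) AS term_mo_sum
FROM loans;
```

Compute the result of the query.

330

loan_id=3: ✗
loan_id=4: ✗
loan_id=5: ✓ → 111
loan_id=6: ✗
loan_id=7: ✗
loan_id=8: ✗
loan_id=9: ✗
loan_id=10: ✗
loan_id=11: ✓ → 82
loan_id=12: ✓ → 28
loan_id=13: ✗
loan_id=14: ✓ → 109
term_mo_sum = 111 + 82 + 28 + 109 = 330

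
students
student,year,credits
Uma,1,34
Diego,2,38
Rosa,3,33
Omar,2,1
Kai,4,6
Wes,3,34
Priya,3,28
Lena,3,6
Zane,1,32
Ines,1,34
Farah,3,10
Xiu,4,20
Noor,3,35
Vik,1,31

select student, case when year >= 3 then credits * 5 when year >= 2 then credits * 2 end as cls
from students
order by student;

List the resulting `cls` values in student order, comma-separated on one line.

student=Diego: year >= 2 → 76
student=Farah: year >= 3 → 50
student=Ines: (no match → NULL) → NULL
student=Kai: year >= 3 → 30
student=Lena: year >= 3 → 30
student=Noor: year >= 3 → 175
student=Omar: year >= 2 → 2
student=Priya: year >= 3 → 140
student=Rosa: year >= 3 → 165
student=Uma: (no match → NULL) → NULL
student=Vik: (no match → NULL) → NULL
student=Wes: year >= 3 → 170
student=Xiu: year >= 3 → 100
student=Zane: (no match → NULL) → NULL

76, 50, NULL, 30, 30, 175, 2, 140, 165, NULL, NULL, 170, 100, NULL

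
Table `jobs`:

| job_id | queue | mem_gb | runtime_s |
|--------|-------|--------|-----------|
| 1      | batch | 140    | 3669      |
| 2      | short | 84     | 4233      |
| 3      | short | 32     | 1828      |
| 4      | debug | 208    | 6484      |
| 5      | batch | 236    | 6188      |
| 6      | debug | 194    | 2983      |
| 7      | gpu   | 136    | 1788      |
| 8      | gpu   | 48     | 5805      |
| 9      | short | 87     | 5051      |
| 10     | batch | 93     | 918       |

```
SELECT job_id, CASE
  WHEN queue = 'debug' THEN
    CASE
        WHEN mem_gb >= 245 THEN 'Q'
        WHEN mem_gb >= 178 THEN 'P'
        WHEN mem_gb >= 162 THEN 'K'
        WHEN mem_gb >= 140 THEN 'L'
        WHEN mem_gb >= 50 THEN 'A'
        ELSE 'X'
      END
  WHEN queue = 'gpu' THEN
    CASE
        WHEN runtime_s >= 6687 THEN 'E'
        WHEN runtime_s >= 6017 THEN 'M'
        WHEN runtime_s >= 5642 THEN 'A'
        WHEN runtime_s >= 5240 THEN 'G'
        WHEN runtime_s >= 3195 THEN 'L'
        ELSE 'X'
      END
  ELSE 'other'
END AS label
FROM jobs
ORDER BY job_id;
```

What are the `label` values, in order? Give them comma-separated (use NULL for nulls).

other, other, other, P, other, P, X, A, other, other

job_id=1: queue='batch' → outer ELSE → other
job_id=2: queue='short' → outer ELSE → other
job_id=3: queue='short' → outer ELSE → other
job_id=4: queue='debug' → inner[mem_gb >= 178] → P
job_id=5: queue='batch' → outer ELSE → other
job_id=6: queue='debug' → inner[mem_gb >= 178] → P
job_id=7: queue='gpu' → inner[ELSE] → X
job_id=8: queue='gpu' → inner[runtime_s >= 5642] → A
job_id=9: queue='short' → outer ELSE → other
job_id=10: queue='batch' → outer ELSE → other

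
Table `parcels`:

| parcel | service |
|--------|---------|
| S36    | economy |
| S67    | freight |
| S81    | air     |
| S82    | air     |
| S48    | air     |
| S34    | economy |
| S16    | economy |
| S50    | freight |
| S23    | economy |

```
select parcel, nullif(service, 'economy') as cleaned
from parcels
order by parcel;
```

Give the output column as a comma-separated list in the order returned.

parcel=S16: service=economy vs economy: equal → NULL
parcel=S23: service=economy vs economy: equal → NULL
parcel=S34: service=economy vs economy: equal → NULL
parcel=S36: service=economy vs economy: equal → NULL
parcel=S48: service=air vs economy: differ → air
parcel=S50: service=freight vs economy: differ → freight
parcel=S67: service=freight vs economy: differ → freight
parcel=S81: service=air vs economy: differ → air
parcel=S82: service=air vs economy: differ → air

NULL, NULL, NULL, NULL, air, freight, freight, air, air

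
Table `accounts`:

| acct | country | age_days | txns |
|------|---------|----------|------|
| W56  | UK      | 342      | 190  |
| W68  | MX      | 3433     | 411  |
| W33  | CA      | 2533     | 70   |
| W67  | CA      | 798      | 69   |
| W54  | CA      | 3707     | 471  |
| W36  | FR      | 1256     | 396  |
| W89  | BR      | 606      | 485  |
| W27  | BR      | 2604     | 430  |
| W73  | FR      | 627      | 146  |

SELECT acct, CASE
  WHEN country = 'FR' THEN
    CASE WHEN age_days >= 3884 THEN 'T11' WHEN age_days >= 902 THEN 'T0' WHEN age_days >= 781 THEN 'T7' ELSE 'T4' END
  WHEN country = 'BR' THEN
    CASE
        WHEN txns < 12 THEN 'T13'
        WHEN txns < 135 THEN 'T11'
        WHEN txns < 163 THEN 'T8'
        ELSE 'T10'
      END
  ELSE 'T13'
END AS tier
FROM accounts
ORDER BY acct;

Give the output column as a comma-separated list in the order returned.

T10, T13, T0, T13, T13, T13, T13, T4, T10

acct=W27: country='BR' → inner[ELSE] → T10
acct=W33: country='CA' → outer ELSE → T13
acct=W36: country='FR' → inner[age_days >= 902] → T0
acct=W54: country='CA' → outer ELSE → T13
acct=W56: country='UK' → outer ELSE → T13
acct=W67: country='CA' → outer ELSE → T13
acct=W68: country='MX' → outer ELSE → T13
acct=W73: country='FR' → inner[ELSE] → T4
acct=W89: country='BR' → inner[ELSE] → T10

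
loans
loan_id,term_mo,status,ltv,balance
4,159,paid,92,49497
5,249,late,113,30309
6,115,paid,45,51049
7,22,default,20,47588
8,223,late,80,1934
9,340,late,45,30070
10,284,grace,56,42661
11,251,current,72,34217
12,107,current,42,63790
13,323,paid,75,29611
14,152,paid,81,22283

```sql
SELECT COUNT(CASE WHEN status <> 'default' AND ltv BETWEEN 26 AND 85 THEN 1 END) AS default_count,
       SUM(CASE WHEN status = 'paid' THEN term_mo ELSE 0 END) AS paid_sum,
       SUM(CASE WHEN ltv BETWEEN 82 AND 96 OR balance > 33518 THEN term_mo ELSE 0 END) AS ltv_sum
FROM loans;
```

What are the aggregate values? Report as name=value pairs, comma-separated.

default_count=8, paid_sum=749, ltv_sum=938

[default_count: status <> 'default' AND ltv BETWEEN 26 AND 85]
loan_id=4: ✗
loan_id=5: ✗
loan_id=6: ✓ → 1
loan_id=7: ✗
loan_id=8: ✓ → 1
loan_id=9: ✓ → 1
loan_id=10: ✓ → 1
loan_id=11: ✓ → 1
loan_id=12: ✓ → 1
loan_id=13: ✓ → 1
loan_id=14: ✓ → 1
default_count = COUNT(1, 1, 1, 1, 1, 1, 1, 1) = 8
—
[paid_sum: status = 'paid']
loan_id=4: ✓ → 159
loan_id=5: ✗
loan_id=6: ✓ → 115
loan_id=7: ✗
loan_id=8: ✗
loan_id=9: ✗
loan_id=10: ✗
loan_id=11: ✗
loan_id=12: ✗
loan_id=13: ✓ → 323
loan_id=14: ✓ → 152
paid_sum = 159 + 115 + 323 + 152 = 749
—
[ltv_sum: ltv BETWEEN 82 AND 96 OR balance > 33518]
loan_id=4: ✓ → 159
loan_id=5: ✗
loan_id=6: ✓ → 115
loan_id=7: ✓ → 22
loan_id=8: ✗
loan_id=9: ✗
loan_id=10: ✓ → 284
loan_id=11: ✓ → 251
loan_id=12: ✓ → 107
loan_id=13: ✗
loan_id=14: ✗
ltv_sum = 159 + 115 + 22 + 284 + 251 + 107 = 938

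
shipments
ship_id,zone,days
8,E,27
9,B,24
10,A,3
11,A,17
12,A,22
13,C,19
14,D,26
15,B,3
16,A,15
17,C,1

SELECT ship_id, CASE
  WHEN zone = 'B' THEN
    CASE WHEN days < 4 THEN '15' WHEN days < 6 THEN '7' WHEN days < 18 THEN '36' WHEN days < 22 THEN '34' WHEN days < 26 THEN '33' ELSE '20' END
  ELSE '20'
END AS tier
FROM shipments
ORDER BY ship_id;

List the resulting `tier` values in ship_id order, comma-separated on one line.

ship_id=8: zone='E' → outer ELSE → 20
ship_id=9: zone='B' → inner[days < 26] → 33
ship_id=10: zone='A' → outer ELSE → 20
ship_id=11: zone='A' → outer ELSE → 20
ship_id=12: zone='A' → outer ELSE → 20
ship_id=13: zone='C' → outer ELSE → 20
ship_id=14: zone='D' → outer ELSE → 20
ship_id=15: zone='B' → inner[days < 4] → 15
ship_id=16: zone='A' → outer ELSE → 20
ship_id=17: zone='C' → outer ELSE → 20

20, 33, 20, 20, 20, 20, 20, 15, 20, 20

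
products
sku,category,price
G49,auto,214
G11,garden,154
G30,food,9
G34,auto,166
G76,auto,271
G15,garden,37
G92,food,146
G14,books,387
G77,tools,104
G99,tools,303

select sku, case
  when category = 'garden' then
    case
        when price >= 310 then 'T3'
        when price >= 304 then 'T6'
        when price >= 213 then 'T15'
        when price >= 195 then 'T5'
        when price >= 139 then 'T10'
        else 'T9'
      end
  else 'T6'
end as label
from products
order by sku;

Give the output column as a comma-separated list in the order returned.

sku=G11: category='garden' → inner[price >= 139] → T10
sku=G14: category='books' → outer ELSE → T6
sku=G15: category='garden' → inner[ELSE] → T9
sku=G30: category='food' → outer ELSE → T6
sku=G34: category='auto' → outer ELSE → T6
sku=G49: category='auto' → outer ELSE → T6
sku=G76: category='auto' → outer ELSE → T6
sku=G77: category='tools' → outer ELSE → T6
sku=G92: category='food' → outer ELSE → T6
sku=G99: category='tools' → outer ELSE → T6

T10, T6, T9, T6, T6, T6, T6, T6, T6, T6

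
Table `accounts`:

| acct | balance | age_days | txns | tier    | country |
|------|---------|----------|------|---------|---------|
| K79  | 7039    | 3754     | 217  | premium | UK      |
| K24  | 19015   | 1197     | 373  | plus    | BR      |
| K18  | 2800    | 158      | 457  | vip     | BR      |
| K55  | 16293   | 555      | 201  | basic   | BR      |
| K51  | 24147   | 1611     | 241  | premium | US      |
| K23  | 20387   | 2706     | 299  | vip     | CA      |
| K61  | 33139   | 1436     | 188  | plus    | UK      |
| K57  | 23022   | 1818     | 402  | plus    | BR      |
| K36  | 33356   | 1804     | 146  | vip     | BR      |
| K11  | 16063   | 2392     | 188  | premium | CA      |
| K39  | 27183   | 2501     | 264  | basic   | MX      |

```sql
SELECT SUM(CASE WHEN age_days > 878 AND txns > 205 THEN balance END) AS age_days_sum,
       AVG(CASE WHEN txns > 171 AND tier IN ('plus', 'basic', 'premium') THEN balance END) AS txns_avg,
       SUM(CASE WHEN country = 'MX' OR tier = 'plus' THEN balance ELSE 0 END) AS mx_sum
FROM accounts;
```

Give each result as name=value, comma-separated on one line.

[age_days_sum: age_days > 878 AND txns > 205]
acct=K79: ✓ → 7039
acct=K24: ✓ → 19015
acct=K18: ✗
acct=K55: ✗
acct=K51: ✓ → 24147
acct=K23: ✓ → 20387
acct=K61: ✗
acct=K57: ✓ → 23022
acct=K36: ✗
acct=K11: ✗
acct=K39: ✓ → 27183
age_days_sum = 7039 + 19015 + 24147 + 20387 + 23022 + 27183 = 120793
—
[txns_avg: txns > 171 AND tier IN ('plus', 'basic', 'premium')]
acct=K79: ✓ → 7039
acct=K24: ✓ → 19015
acct=K18: ✗
acct=K55: ✓ → 16293
acct=K51: ✓ → 24147
acct=K23: ✗
acct=K61: ✓ → 33139
acct=K57: ✓ → 23022
acct=K36: ✗
acct=K11: ✓ → 16063
acct=K39: ✓ → 27183
txns_avg = (7039 + 19015 + 16293 + 24147 + 33139 + 23022 + 16063 + 27183) / 8 = 20737.625
—
[mx_sum: country = 'MX' OR tier = 'plus']
acct=K79: ✗
acct=K24: ✓ → 19015
acct=K18: ✗
acct=K55: ✗
acct=K51: ✗
acct=K23: ✗
acct=K61: ✓ → 33139
acct=K57: ✓ → 23022
acct=K36: ✗
acct=K11: ✗
acct=K39: ✓ → 27183
mx_sum = 19015 + 33139 + 23022 + 27183 = 102359

age_days_sum=120793, txns_avg=20737.625, mx_sum=102359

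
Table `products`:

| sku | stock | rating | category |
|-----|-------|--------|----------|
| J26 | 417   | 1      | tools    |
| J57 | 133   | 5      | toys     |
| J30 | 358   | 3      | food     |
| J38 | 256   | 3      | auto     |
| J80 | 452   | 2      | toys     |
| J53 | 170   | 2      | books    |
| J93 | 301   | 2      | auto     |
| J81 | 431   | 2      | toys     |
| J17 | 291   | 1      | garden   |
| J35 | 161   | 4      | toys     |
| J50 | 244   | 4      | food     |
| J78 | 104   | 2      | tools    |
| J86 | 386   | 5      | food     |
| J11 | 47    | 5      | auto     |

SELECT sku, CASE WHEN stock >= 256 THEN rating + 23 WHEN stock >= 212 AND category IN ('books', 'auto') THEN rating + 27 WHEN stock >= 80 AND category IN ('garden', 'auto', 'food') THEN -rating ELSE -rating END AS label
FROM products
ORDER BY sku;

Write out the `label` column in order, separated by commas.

-5, 24, 24, 26, -4, 26, -4, -2, -5, -2, 25, 25, 28, 25

sku=J11: ELSE → -5
sku=J17: stock >= 256 → 24
sku=J26: stock >= 256 → 24
sku=J30: stock >= 256 → 26
sku=J35: ELSE → -4
sku=J38: stock >= 256 → 26
sku=J50: stock >= 80 AND category IN ('garden', 'auto', 'food') → -4
sku=J53: ELSE → -2
sku=J57: ELSE → -5
sku=J78: ELSE → -2
sku=J80: stock >= 256 → 25
sku=J81: stock >= 256 → 25
sku=J86: stock >= 256 → 28
sku=J93: stock >= 256 → 25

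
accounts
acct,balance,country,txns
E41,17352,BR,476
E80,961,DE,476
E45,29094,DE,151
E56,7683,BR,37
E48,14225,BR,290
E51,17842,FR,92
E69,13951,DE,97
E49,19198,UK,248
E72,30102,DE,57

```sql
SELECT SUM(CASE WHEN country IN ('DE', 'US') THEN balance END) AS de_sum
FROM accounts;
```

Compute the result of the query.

74108

acct=E41: ✗
acct=E80: ✓ → 961
acct=E45: ✓ → 29094
acct=E56: ✗
acct=E48: ✗
acct=E51: ✗
acct=E69: ✓ → 13951
acct=E49: ✗
acct=E72: ✓ → 30102
de_sum = 961 + 29094 + 13951 + 30102 = 74108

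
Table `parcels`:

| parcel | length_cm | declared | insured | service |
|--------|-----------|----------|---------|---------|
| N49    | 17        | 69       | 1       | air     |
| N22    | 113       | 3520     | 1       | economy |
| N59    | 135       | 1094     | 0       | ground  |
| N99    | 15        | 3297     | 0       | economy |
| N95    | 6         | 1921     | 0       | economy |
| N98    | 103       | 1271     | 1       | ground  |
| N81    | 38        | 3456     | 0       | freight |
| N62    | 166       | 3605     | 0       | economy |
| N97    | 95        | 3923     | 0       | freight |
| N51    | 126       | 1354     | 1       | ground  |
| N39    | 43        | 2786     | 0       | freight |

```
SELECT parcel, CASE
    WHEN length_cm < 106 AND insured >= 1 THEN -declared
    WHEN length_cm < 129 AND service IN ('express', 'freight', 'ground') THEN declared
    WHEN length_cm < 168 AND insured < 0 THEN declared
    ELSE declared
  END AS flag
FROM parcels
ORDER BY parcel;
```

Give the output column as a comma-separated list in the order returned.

3520, 2786, -69, 1354, 1094, 3605, 3456, 1921, 3923, -1271, 3297

parcel=N22: ELSE → 3520
parcel=N39: length_cm < 129 AND service IN ('express', 'freight', 'ground') → 2786
parcel=N49: length_cm < 106 AND insured >= 1 → -69
parcel=N51: length_cm < 129 AND service IN ('express', 'freight', 'ground') → 1354
parcel=N59: ELSE → 1094
parcel=N62: ELSE → 3605
parcel=N81: length_cm < 129 AND service IN ('express', 'freight', 'ground') → 3456
parcel=N95: ELSE → 1921
parcel=N97: length_cm < 129 AND service IN ('express', 'freight', 'ground') → 3923
parcel=N98: length_cm < 106 AND insured >= 1 → -1271
parcel=N99: ELSE → 3297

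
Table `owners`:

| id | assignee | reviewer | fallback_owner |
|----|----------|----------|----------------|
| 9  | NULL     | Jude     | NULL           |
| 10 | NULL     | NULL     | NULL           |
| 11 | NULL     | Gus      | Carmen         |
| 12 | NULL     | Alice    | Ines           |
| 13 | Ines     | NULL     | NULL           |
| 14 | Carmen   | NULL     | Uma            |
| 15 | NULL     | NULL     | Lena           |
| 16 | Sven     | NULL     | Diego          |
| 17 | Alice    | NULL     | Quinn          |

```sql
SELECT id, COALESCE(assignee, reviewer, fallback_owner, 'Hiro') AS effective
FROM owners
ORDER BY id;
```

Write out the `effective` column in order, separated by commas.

id=9: assignee=NULL, reviewer=Jude → Jude
id=10: assignee=NULL, reviewer=NULL, fallback_owner=NULL, → literal Hiro → Hiro
id=11: assignee=NULL, reviewer=Gus → Gus
id=12: assignee=NULL, reviewer=Alice → Alice
id=13: assignee=Ines → Ines
id=14: assignee=Carmen → Carmen
id=15: assignee=NULL, reviewer=NULL, fallback_owner=Lena → Lena
id=16: assignee=Sven → Sven
id=17: assignee=Alice → Alice

Jude, Hiro, Gus, Alice, Ines, Carmen, Lena, Sven, Alice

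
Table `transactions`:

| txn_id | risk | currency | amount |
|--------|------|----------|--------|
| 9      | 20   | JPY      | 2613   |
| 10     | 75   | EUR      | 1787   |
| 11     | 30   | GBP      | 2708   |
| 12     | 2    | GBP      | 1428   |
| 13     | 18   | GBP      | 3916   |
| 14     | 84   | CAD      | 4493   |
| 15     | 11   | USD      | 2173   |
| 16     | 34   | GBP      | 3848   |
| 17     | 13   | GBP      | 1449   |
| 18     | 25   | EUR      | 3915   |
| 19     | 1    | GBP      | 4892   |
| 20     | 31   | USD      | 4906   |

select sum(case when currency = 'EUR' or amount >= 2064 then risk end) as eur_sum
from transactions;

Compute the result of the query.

txn_id=9: ✓ → 20
txn_id=10: ✓ → 75
txn_id=11: ✓ → 30
txn_id=12: ✗
txn_id=13: ✓ → 18
txn_id=14: ✓ → 84
txn_id=15: ✓ → 11
txn_id=16: ✓ → 34
txn_id=17: ✗
txn_id=18: ✓ → 25
txn_id=19: ✓ → 1
txn_id=20: ✓ → 31
eur_sum = 20 + 75 + 30 + 18 + 84 + 11 + 34 + 25 + 1 + 31 = 329

329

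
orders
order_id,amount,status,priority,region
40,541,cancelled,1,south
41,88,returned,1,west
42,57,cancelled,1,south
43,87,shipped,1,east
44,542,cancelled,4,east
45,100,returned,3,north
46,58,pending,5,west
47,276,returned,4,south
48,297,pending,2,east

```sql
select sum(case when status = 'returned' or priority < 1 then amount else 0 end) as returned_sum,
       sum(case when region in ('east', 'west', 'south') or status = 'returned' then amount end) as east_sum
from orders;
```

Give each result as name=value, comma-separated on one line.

[returned_sum: status = 'returned' or priority < 1]
order_id=40: ✗
order_id=41: ✓ → 88
order_id=42: ✗
order_id=43: ✗
order_id=44: ✗
order_id=45: ✓ → 100
order_id=46: ✗
order_id=47: ✓ → 276
order_id=48: ✗
returned_sum = 88 + 100 + 276 = 464
—
[east_sum: region in ('east', 'west', 'south') or status = 'returned']
order_id=40: ✓ → 541
order_id=41: ✓ → 88
order_id=42: ✓ → 57
order_id=43: ✓ → 87
order_id=44: ✓ → 542
order_id=45: ✓ → 100
order_id=46: ✓ → 58
order_id=47: ✓ → 276
order_id=48: ✓ → 297
east_sum = 541 + 88 + 57 + 87 + 542 + 100 + 58 + 276 + 297 = 2046

returned_sum=464, east_sum=2046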